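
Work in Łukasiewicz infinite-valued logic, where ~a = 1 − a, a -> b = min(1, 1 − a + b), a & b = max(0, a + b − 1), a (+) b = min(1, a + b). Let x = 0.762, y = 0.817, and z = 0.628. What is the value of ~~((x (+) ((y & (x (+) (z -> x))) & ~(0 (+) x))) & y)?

0.634

z -> x = min(1, 1 − 0.628 + 0.762) = min(1, 1.134) = 1.000
x (+) (z -> x) = min(1, 0.762 + 1.000) = min(1, 1.762) = 1.000
y & (x (+) (z -> x)) = max(0, 0.817 + 1.000 − 1) = max(0, 0.817) = 0.817
0 (+) x = min(1, 0.000 + 0.762) = min(1, 0.762) = 0.762
~(0 (+) x) = 1 − 0.762 = 0.238
(y & (x (+) (z -> x))) & ~(0 (+) x) = max(0, 0.817 + 0.238 − 1) = max(0, 0.055) = 0.055
x (+) ((y & (x (+) (z -> x))) & ~(0 (+) x)) = min(1, 0.762 + 0.055) = min(1, 0.817) = 0.817
(x (+) ((y & (x (+) (z -> x))) & ~(0 (+) x))) & y = max(0, 0.817 + 0.817 − 1) = max(0, 0.634) = 0.634
~((x (+) ((y & (x (+) (z -> x))) & ~(0 (+) x))) & y) = 1 − 0.634 = 0.366
~~((x (+) ((y & (x (+) (z -> x))) & ~(0 (+) x))) & y) = 1 − 0.366 = 0.634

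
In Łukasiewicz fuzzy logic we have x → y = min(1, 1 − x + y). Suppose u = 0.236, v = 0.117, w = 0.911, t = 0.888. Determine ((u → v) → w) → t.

0.888

u → v = min(1, 1 − 0.236 + 0.117) = min(1, 0.881) = 0.881
(u → v) → w = min(1, 1 − 0.881 + 0.911) = min(1, 1.030) = 1.000
((u → v) → w) → t = min(1, 1 − 1.000 + 0.888) = min(1, 0.888) = 0.888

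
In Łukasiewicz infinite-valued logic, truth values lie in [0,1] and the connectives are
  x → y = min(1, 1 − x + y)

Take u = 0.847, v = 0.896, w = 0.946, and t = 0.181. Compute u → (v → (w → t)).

w → t = min(1, 1 − 0.946 + 0.181) = min(1, 0.235) = 0.235
v → (w → t) = min(1, 1 − 0.896 + 0.235) = min(1, 0.339) = 0.339
u → (v → (w → t)) = min(1, 1 − 0.847 + 0.339) = min(1, 0.492) = 0.492

0.492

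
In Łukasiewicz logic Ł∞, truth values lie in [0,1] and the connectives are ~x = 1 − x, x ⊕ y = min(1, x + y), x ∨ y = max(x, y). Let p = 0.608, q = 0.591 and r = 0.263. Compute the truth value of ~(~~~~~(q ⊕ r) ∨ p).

q ⊕ r = min(1, 0.591 + 0.263) = min(1, 0.854) = 0.854
~(q ⊕ r) = 1 − 0.854 = 0.146
~~(q ⊕ r) = 1 − 0.146 = 0.854
~~~(q ⊕ r) = 1 − 0.854 = 0.146
~~~~(q ⊕ r) = 1 − 0.146 = 0.854
~~~~~(q ⊕ r) = 1 − 0.854 = 0.146
~~~~~(q ⊕ r) ∨ p = max(0.146, 0.608) = 0.608
~(~~~~~(q ⊕ r) ∨ p) = 1 − 0.608 = 0.392

0.392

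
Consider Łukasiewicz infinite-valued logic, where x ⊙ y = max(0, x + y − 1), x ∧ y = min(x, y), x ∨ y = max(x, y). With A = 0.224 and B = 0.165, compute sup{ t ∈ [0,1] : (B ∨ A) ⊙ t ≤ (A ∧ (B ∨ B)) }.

B ∨ A = max(0.165, 0.224) = 0.224
So the left factor is B ∨ A = 0.224.
B ∨ B = max(0.165, 0.165) = 0.165
A ∧ (B ∨ B) = min(0.224, 0.165) = 0.165
So the right-hand bound is A ∧ (B ∨ B) = 0.165.
The residuum of the Łukasiewicz t-norm gives the supremum: min(1, 1 − 0.224 + 0.165).
1 − 0.224 + 0.165 = 0.941, so t = min(1, 0.941) = 0.941.
Check: 0.224 ⊙ 0.941 = max(0, 0.165) = 0.165 ≤ 0.165.

0.941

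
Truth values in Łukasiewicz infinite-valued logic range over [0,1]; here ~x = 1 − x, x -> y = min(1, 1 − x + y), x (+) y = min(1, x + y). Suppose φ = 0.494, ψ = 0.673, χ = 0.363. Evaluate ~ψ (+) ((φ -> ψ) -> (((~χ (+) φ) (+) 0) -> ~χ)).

0.964

~ψ = 1 − 0.673 = 0.327
φ -> ψ = min(1, 1 − 0.494 + 0.673) = min(1, 1.179) = 1.000
~χ = 1 − 0.363 = 0.637
~χ (+) φ = min(1, 0.637 + 0.494) = min(1, 1.131) = 1.000
(~χ (+) φ) (+) 0 = min(1, 1.000 + 0.000) = min(1, 1.000) = 1.000
((~χ (+) φ) (+) 0) -> ~χ = min(1, 1 − 1.000 + 0.637) = min(1, 0.637) = 0.637
(φ -> ψ) -> (((~χ (+) φ) (+) 0) -> ~χ) = min(1, 1 − 1.000 + 0.637) = min(1, 0.637) = 0.637
~ψ (+) ((φ -> ψ) -> (((~χ (+) φ) (+) 0) -> ~χ)) = min(1, 0.327 + 0.637) = min(1, 0.964) = 0.964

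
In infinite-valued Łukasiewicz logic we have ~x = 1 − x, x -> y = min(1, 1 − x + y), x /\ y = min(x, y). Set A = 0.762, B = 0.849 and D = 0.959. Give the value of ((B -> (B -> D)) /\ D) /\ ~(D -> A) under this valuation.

B -> D = min(1, 1 − 0.849 + 0.959) = min(1, 1.110) = 1.000
B -> (B -> D) = min(1, 1 − 0.849 + 1.000) = min(1, 1.151) = 1.000
(B -> (B -> D)) /\ D = min(1.000, 0.959) = 0.959
D -> A = min(1, 1 − 0.959 + 0.762) = min(1, 0.803) = 0.803
~(D -> A) = 1 − 0.803 = 0.197
((B -> (B -> D)) /\ D) /\ ~(D -> A) = min(0.959, 0.197) = 0.197

0.197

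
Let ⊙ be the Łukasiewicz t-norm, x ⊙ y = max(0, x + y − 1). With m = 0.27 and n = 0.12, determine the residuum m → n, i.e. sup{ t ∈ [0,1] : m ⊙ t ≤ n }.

The residuum of the Łukasiewicz t-norm gives the supremum: min(1, 1 − 0.27 + 0.12).
1 − 0.27 + 0.12 = 0.85, so t = min(1, 0.85) = 0.85.
Check: 0.27 ⊙ 0.85 = max(0, 0.12) = 0.12 ≤ 0.12.

0.85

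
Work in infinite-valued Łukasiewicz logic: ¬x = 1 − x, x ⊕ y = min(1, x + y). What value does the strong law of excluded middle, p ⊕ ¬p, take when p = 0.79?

¬p = 1 − 0.79 = 0.21
p ⊕ ¬p = min(1, 0.79 + 0.21) = min(1, 1.00) = 1.00
(As expected: always 1 in Ł∞ since a ⊕ (1−a) = 1.)

1.00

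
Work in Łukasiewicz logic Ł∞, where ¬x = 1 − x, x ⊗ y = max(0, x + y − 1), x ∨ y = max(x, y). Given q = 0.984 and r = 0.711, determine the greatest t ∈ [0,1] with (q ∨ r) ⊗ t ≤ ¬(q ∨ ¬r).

0.032

q ∨ r = max(0.984, 0.711) = 0.984
So the left factor is q ∨ r = 0.984.
¬r = 1 − 0.711 = 0.289
q ∨ ¬r = max(0.984, 0.289) = 0.984
¬(q ∨ ¬r) = 1 − 0.984 = 0.016
So the right-hand bound is ¬(q ∨ ¬r) = 0.016.
The residuum of the Łukasiewicz t-norm gives the supremum: min(1, 1 − 0.984 + 0.016).
1 − 0.984 + 0.016 = 0.032, so t = min(1, 0.032) = 0.032.
Check: 0.984 ⊗ 0.032 = max(0, 0.016) = 0.016 ≤ 0.016.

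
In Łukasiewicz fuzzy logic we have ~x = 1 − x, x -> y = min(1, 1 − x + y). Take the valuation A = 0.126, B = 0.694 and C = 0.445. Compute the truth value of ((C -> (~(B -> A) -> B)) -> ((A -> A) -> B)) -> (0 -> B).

B -> A = min(1, 1 − 0.694 + 0.126) = min(1, 0.432) = 0.432
~(B -> A) = 1 − 0.432 = 0.568
~(B -> A) -> B = min(1, 1 − 0.568 + 0.694) = min(1, 1.126) = 1.000
C -> (~(B -> A) -> B) = min(1, 1 − 0.445 + 1.000) = min(1, 1.555) = 1.000
A -> A = min(1, 1 − 0.126 + 0.126) = min(1, 1.000) = 1.000
(A -> A) -> B = min(1, 1 − 1.000 + 0.694) = min(1, 0.694) = 0.694
(C -> (~(B -> A) -> B)) -> ((A -> A) -> B) = min(1, 1 − 1.000 + 0.694) = min(1, 0.694) = 0.694
0 -> B = min(1, 1 − 0.000 + 0.694) = min(1, 1.694) = 1.000
((C -> (~(B -> A) -> B)) -> ((A -> A) -> B)) -> (0 -> B) = min(1, 1 − 0.694 + 1.000) = min(1, 1.306) = 1.000

1.000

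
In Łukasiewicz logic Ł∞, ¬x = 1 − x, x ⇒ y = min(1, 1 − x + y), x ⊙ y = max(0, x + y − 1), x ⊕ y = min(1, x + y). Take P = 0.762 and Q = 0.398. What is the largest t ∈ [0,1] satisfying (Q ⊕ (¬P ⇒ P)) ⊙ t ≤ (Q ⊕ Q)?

¬P = 1 − 0.762 = 0.238
¬P ⇒ P = min(1, 1 − 0.238 + 0.762) = min(1, 1.524) = 1.000
Q ⊕ (¬P ⇒ P) = min(1, 0.398 + 1.000) = min(1, 1.398) = 1.000
So the left factor is Q ⊕ (¬P ⇒ P) = 1.000.
Q ⊕ Q = min(1, 0.398 + 0.398) = min(1, 0.796) = 0.796
So the right-hand bound is Q ⊕ Q = 0.796.
The residuum of the Łukasiewicz t-norm gives the supremum: min(1, 1 − 1.000 + 0.796).
1 − 1.000 + 0.796 = 0.796, so t = min(1, 0.796) = 0.796.
Check: 1.000 ⊙ 0.796 = max(0, 0.796) = 0.796 ≤ 0.796.

0.796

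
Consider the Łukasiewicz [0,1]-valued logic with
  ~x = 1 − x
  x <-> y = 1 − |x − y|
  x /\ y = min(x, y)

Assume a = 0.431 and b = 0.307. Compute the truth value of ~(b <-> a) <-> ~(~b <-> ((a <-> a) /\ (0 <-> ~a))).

b <-> a = 1 − |0.307 − 0.431| = 1 − 0.124 = 0.876
~(b <-> a) = 1 − 0.876 = 0.124
~b = 1 − 0.307 = 0.693
a <-> a = 1 − |0.431 − 0.431| = 1 − 0.000 = 1.000
~a = 1 − 0.431 = 0.569
0 <-> ~a = 1 − |0.000 − 0.569| = 1 − 0.569 = 0.431
(a <-> a) /\ (0 <-> ~a) = min(1.000, 0.431) = 0.431
~b <-> ((a <-> a) /\ (0 <-> ~a)) = 1 − |0.693 − 0.431| = 1 − 0.262 = 0.738
~(~b <-> ((a <-> a) /\ (0 <-> ~a))) = 1 − 0.738 = 0.262
~(b <-> a) <-> ~(~b <-> ((a <-> a) /\ (0 <-> ~a))) = 1 − |0.124 − 0.262| = 1 − 0.138 = 0.862

0.862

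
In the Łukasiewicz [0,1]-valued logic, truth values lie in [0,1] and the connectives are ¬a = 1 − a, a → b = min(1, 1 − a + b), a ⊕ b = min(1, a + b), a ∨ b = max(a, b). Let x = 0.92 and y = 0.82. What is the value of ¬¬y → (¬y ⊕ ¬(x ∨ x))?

¬y = 1 − 0.82 = 0.18
¬¬y = 1 − 0.18 = 0.82
x ∨ x = max(0.92, 0.92) = 0.92
¬(x ∨ x) = 1 − 0.92 = 0.08
¬y ⊕ ¬(x ∨ x) = min(1, 0.18 + 0.08) = min(1, 0.26) = 0.26
¬¬y → (¬y ⊕ ¬(x ∨ x)) = min(1, 1 − 0.82 + 0.26) = min(1, 0.44) = 0.44

0.44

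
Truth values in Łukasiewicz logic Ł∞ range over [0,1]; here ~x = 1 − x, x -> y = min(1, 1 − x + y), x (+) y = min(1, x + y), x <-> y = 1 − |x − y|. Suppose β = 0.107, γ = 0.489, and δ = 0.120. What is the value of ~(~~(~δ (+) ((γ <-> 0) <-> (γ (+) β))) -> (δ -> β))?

~δ = 1 − 0.120 = 0.880
γ <-> 0 = 1 − |0.489 − 0.000| = 1 − 0.489 = 0.511
γ (+) β = min(1, 0.489 + 0.107) = min(1, 0.596) = 0.596
(γ <-> 0) <-> (γ (+) β) = 1 − |0.511 − 0.596| = 1 − 0.085 = 0.915
~δ (+) ((γ <-> 0) <-> (γ (+) β)) = min(1, 0.880 + 0.915) = min(1, 1.795) = 1.000
~(~δ (+) ((γ <-> 0) <-> (γ (+) β))) = 1 − 1.000 = 0.000
~~(~δ (+) ((γ <-> 0) <-> (γ (+) β))) = 1 − 0.000 = 1.000
δ -> β = min(1, 1 − 0.120 + 0.107) = min(1, 0.987) = 0.987
~~(~δ (+) ((γ <-> 0) <-> (γ (+) β))) -> (δ -> β) = min(1, 1 − 1.000 + 0.987) = min(1, 0.987) = 0.987
~(~~(~δ (+) ((γ <-> 0) <-> (γ (+) β))) -> (δ -> β)) = 1 − 0.987 = 0.013

0.013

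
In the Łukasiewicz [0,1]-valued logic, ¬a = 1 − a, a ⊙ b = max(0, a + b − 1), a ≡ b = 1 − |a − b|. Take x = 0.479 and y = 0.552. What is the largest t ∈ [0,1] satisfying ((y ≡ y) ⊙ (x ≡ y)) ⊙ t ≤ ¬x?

0.594

y ≡ y = 1 − |0.552 − 0.552| = 1 − 0.000 = 1.000
x ≡ y = 1 − |0.479 − 0.552| = 1 − 0.073 = 0.927
(y ≡ y) ⊙ (x ≡ y) = max(0, 1.000 + 0.927 − 1) = max(0, 0.927) = 0.927
So the left factor is (y ≡ y) ⊙ (x ≡ y) = 0.927.
¬x = 1 − 0.479 = 0.521
So the right-hand bound is ¬x = 0.521.
The residuum of the Łukasiewicz t-norm gives the supremum: min(1, 1 − 0.927 + 0.521).
1 − 0.927 + 0.521 = 0.594, so t = min(1, 0.594) = 0.594.
Check: 0.927 ⊙ 0.594 = max(0, 0.521) = 0.521 ≤ 0.521.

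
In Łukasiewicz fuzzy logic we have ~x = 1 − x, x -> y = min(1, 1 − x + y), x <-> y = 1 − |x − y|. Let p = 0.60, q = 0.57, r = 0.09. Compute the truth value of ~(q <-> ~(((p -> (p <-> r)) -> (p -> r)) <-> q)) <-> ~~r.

p <-> r = 1 − |0.60 − 0.09| = 1 − 0.51 = 0.49
p -> (p <-> r) = min(1, 1 − 0.60 + 0.49) = min(1, 0.89) = 0.89
p -> r = min(1, 1 − 0.60 + 0.09) = min(1, 0.49) = 0.49
(p -> (p <-> r)) -> (p -> r) = min(1, 1 − 0.89 + 0.49) = min(1, 0.60) = 0.60
((p -> (p <-> r)) -> (p -> r)) <-> q = 1 − |0.60 − 0.57| = 1 − 0.03 = 0.97
~(((p -> (p <-> r)) -> (p -> r)) <-> q) = 1 − 0.97 = 0.03
q <-> ~(((p -> (p <-> r)) -> (p -> r)) <-> q) = 1 − |0.57 − 0.03| = 1 − 0.54 = 0.46
~(q <-> ~(((p -> (p <-> r)) -> (p -> r)) <-> q)) = 1 − 0.46 = 0.54
~r = 1 − 0.09 = 0.91
~~r = 1 − 0.91 = 0.09
~(q <-> ~(((p -> (p <-> r)) -> (p -> r)) <-> q)) <-> ~~r = 1 − |0.54 − 0.09| = 1 − 0.45 = 0.55

0.55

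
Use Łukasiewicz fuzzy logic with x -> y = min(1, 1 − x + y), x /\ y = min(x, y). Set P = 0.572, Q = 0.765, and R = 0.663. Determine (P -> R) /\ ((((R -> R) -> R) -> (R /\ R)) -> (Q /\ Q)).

P -> R = min(1, 1 − 0.572 + 0.663) = min(1, 1.091) = 1.000
R -> R = min(1, 1 − 0.663 + 0.663) = min(1, 1.000) = 1.000
(R -> R) -> R = min(1, 1 − 1.000 + 0.663) = min(1, 0.663) = 0.663
R /\ R = min(0.663, 0.663) = 0.663
((R -> R) -> R) -> (R /\ R) = min(1, 1 − 0.663 + 0.663) = min(1, 1.000) = 1.000
Q /\ Q = min(0.765, 0.765) = 0.765
(((R -> R) -> R) -> (R /\ R)) -> (Q /\ Q) = min(1, 1 − 1.000 + 0.765) = min(1, 0.765) = 0.765
(P -> R) /\ ((((R -> R) -> R) -> (R /\ R)) -> (Q /\ Q)) = min(1.000, 0.765) = 0.765

0.765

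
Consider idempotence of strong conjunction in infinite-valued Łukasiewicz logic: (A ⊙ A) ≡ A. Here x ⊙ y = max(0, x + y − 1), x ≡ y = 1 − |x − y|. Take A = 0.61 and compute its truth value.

0.61

A ⊙ A = max(0, 0.61 + 0.61 − 1) = max(0, 0.22) = 0.22
(A ⊙ A) ≡ A = 1 − |0.22 − 0.61| = 1 − 0.39 = 0.61
(The value 0.61 < 1 shows this instance is not satisfied; fails in Ł∞ since a ⊗ a = max(0, 2a−1) ≠ a in general.)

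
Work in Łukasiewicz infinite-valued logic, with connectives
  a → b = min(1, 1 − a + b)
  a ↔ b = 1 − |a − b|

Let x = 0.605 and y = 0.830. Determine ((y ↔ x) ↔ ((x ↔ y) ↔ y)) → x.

y ↔ x = 1 − |0.830 − 0.605| = 1 − 0.225 = 0.775
x ↔ y = 1 − |0.605 − 0.830| = 1 − 0.225 = 0.775
(x ↔ y) ↔ y = 1 − |0.775 − 0.830| = 1 − 0.055 = 0.945
(y ↔ x) ↔ ((x ↔ y) ↔ y) = 1 − |0.775 − 0.945| = 1 − 0.170 = 0.830
((y ↔ x) ↔ ((x ↔ y) ↔ y)) → x = min(1, 1 − 0.830 + 0.605) = min(1, 0.775) = 0.775

0.775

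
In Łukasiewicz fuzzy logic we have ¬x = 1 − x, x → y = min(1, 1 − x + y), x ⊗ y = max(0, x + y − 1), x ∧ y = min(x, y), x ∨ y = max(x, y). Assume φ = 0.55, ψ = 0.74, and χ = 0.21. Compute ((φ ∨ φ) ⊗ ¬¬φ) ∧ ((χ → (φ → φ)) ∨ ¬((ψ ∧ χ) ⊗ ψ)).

0.10

φ ∨ φ = max(0.55, 0.55) = 0.55
¬φ = 1 − 0.55 = 0.45
¬¬φ = 1 − 0.45 = 0.55
(φ ∨ φ) ⊗ ¬¬φ = max(0, 0.55 + 0.55 − 1) = max(0, 0.10) = 0.10
φ → φ = min(1, 1 − 0.55 + 0.55) = min(1, 1.00) = 1.00
χ → (φ → φ) = min(1, 1 − 0.21 + 1.00) = min(1, 1.79) = 1.00
ψ ∧ χ = min(0.74, 0.21) = 0.21
(ψ ∧ χ) ⊗ ψ = max(0, 0.21 + 0.74 − 1) = max(0, -0.05) = 0.00
¬((ψ ∧ χ) ⊗ ψ) = 1 − 0.00 = 1.00
(χ → (φ → φ)) ∨ ¬((ψ ∧ χ) ⊗ ψ) = max(1.00, 1.00) = 1.00
((φ ∨ φ) ⊗ ¬¬φ) ∧ ((χ → (φ → φ)) ∨ ¬((ψ ∧ χ) ⊗ ψ)) = min(0.10, 1.00) = 0.10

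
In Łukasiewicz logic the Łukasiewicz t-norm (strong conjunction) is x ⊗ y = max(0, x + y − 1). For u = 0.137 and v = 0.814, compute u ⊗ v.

u ⊗ v = max(0, 0.137 + 0.814 − 1) = max(0, -0.049) = 0.000
For comparison, the Gödel (minimum) t-norm min(x, y) would give 0.137.

0.000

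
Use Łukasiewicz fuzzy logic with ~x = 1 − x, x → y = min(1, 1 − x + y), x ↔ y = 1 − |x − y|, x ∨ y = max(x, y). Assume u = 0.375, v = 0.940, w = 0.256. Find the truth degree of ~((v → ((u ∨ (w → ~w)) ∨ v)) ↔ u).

~w = 1 − 0.256 = 0.744
w → ~w = min(1, 1 − 0.256 + 0.744) = min(1, 1.488) = 1.000
u ∨ (w → ~w) = max(0.375, 1.000) = 1.000
(u ∨ (w → ~w)) ∨ v = max(1.000, 0.940) = 1.000
v → ((u ∨ (w → ~w)) ∨ v) = min(1, 1 − 0.940 + 1.000) = min(1, 1.060) = 1.000
(v → ((u ∨ (w → ~w)) ∨ v)) ↔ u = 1 − |1.000 − 0.375| = 1 − 0.625 = 0.375
~((v → ((u ∨ (w → ~w)) ∨ v)) ↔ u) = 1 − 0.375 = 0.625

0.625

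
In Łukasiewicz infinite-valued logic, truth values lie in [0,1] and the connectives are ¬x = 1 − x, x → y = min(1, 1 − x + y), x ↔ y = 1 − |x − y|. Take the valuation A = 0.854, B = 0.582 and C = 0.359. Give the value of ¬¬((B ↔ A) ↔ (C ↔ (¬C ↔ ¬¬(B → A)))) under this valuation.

0.990

B ↔ A = 1 − |0.582 − 0.854| = 1 − 0.272 = 0.728
¬C = 1 − 0.359 = 0.641
B → A = min(1, 1 − 0.582 + 0.854) = min(1, 1.272) = 1.000
¬(B → A) = 1 − 1.000 = 0.000
¬¬(B → A) = 1 − 0.000 = 1.000
¬C ↔ ¬¬(B → A) = 1 − |0.641 − 1.000| = 1 − 0.359 = 0.641
C ↔ (¬C ↔ ¬¬(B → A)) = 1 − |0.359 − 0.641| = 1 − 0.282 = 0.718
(B ↔ A) ↔ (C ↔ (¬C ↔ ¬¬(B → A))) = 1 − |0.728 − 0.718| = 1 − 0.010 = 0.990
¬((B ↔ A) ↔ (C ↔ (¬C ↔ ¬¬(B → A)))) = 1 − 0.990 = 0.010
¬¬((B ↔ A) ↔ (C ↔ (¬C ↔ ¬¬(B → A)))) = 1 − 0.010 = 0.990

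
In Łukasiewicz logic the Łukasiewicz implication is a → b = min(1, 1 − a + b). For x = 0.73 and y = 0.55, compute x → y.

0.82

x → y = min(1, 1 − 0.73 + 0.55) = min(1, 0.82) = 0.82
For comparison, the Gödel implication (1 if a ≤ b else b) would give 0.55.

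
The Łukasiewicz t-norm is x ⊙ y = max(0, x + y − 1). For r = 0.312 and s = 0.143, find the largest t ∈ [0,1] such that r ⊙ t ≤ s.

0.831

The residuum of the Łukasiewicz t-norm gives the supremum: min(1, 1 − 0.312 + 0.143).
1 − 0.312 + 0.143 = 0.831, so t = min(1, 0.831) = 0.831.
Check: 0.312 ⊙ 0.831 = max(0, 0.143) = 0.143 ≤ 0.143.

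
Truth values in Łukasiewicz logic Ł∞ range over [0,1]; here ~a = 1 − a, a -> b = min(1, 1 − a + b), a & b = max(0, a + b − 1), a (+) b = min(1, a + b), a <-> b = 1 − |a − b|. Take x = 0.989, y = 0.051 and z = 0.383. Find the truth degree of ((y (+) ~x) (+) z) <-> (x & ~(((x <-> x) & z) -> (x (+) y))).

0.555

~x = 1 − 0.989 = 0.011
y (+) ~x = min(1, 0.051 + 0.011) = min(1, 0.062) = 0.062
(y (+) ~x) (+) z = min(1, 0.062 + 0.383) = min(1, 0.445) = 0.445
x <-> x = 1 − |0.989 − 0.989| = 1 − 0.000 = 1.000
(x <-> x) & z = max(0, 1.000 + 0.383 − 1) = max(0, 0.383) = 0.383
x (+) y = min(1, 0.989 + 0.051) = min(1, 1.040) = 1.000
((x <-> x) & z) -> (x (+) y) = min(1, 1 − 0.383 + 1.000) = min(1, 1.617) = 1.000
~(((x <-> x) & z) -> (x (+) y)) = 1 − 1.000 = 0.000
x & ~(((x <-> x) & z) -> (x (+) y)) = max(0, 0.989 + 0.000 − 1) = max(0, -0.011) = 0.000
((y (+) ~x) (+) z) <-> (x & ~(((x <-> x) & z) -> (x (+) y))) = 1 − |0.445 − 0.000| = 1 − 0.445 = 0.555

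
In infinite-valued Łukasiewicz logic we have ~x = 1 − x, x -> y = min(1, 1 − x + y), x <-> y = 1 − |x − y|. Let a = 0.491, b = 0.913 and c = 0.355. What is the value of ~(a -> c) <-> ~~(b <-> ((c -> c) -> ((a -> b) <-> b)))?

a -> c = min(1, 1 − 0.491 + 0.355) = min(1, 0.864) = 0.864
~(a -> c) = 1 − 0.864 = 0.136
c -> c = min(1, 1 − 0.355 + 0.355) = min(1, 1.000) = 1.000
a -> b = min(1, 1 − 0.491 + 0.913) = min(1, 1.422) = 1.000
(a -> b) <-> b = 1 − |1.000 − 0.913| = 1 − 0.087 = 0.913
(c -> c) -> ((a -> b) <-> b) = min(1, 1 − 1.000 + 0.913) = min(1, 0.913) = 0.913
b <-> ((c -> c) -> ((a -> b) <-> b)) = 1 − |0.913 − 0.913| = 1 − 0.000 = 1.000
~(b <-> ((c -> c) -> ((a -> b) <-> b))) = 1 − 1.000 = 0.000
~~(b <-> ((c -> c) -> ((a -> b) <-> b))) = 1 − 0.000 = 1.000
~(a -> c) <-> ~~(b <-> ((c -> c) -> ((a -> b) <-> b))) = 1 − |0.136 − 1.000| = 1 − 0.864 = 0.136

0.136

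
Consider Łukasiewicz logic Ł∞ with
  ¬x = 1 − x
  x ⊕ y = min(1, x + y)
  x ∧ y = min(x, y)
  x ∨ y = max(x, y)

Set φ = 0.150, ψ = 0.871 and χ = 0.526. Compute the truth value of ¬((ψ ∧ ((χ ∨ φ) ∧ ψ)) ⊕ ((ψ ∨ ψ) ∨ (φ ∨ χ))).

0.000

χ ∨ φ = max(0.526, 0.150) = 0.526
(χ ∨ φ) ∧ ψ = min(0.526, 0.871) = 0.526
ψ ∧ ((χ ∨ φ) ∧ ψ) = min(0.871, 0.526) = 0.526
ψ ∨ ψ = max(0.871, 0.871) = 0.871
φ ∨ χ = max(0.150, 0.526) = 0.526
(ψ ∨ ψ) ∨ (φ ∨ χ) = max(0.871, 0.526) = 0.871
(ψ ∧ ((χ ∨ φ) ∧ ψ)) ⊕ ((ψ ∨ ψ) ∨ (φ ∨ χ)) = min(1, 0.526 + 0.871) = min(1, 1.397) = 1.000
¬((ψ ∧ ((χ ∨ φ) ∧ ψ)) ⊕ ((ψ ∨ ψ) ∨ (φ ∨ χ))) = 1 − 1.000 = 0.000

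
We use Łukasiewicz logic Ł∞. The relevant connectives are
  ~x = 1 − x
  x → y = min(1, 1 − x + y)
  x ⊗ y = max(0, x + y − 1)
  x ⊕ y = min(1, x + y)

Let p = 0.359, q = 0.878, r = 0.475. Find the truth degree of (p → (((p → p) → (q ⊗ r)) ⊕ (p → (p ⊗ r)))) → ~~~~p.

0.359

p → p = min(1, 1 − 0.359 + 0.359) = min(1, 1.000) = 1.000
q ⊗ r = max(0, 0.878 + 0.475 − 1) = max(0, 0.353) = 0.353
(p → p) → (q ⊗ r) = min(1, 1 − 1.000 + 0.353) = min(1, 0.353) = 0.353
p ⊗ r = max(0, 0.359 + 0.475 − 1) = max(0, -0.166) = 0.000
p → (p ⊗ r) = min(1, 1 − 0.359 + 0.000) = min(1, 0.641) = 0.641
((p → p) → (q ⊗ r)) ⊕ (p → (p ⊗ r)) = min(1, 0.353 + 0.641) = min(1, 0.994) = 0.994
p → (((p → p) → (q ⊗ r)) ⊕ (p → (p ⊗ r))) = min(1, 1 − 0.359 + 0.994) = min(1, 1.635) = 1.000
~p = 1 − 0.359 = 0.641
~~p = 1 − 0.641 = 0.359
~~~p = 1 − 0.359 = 0.641
~~~~p = 1 − 0.641 = 0.359
(p → (((p → p) → (q ⊗ r)) ⊕ (p → (p ⊗ r)))) → ~~~~p = min(1, 1 − 1.000 + 0.359) = min(1, 0.359) = 0.359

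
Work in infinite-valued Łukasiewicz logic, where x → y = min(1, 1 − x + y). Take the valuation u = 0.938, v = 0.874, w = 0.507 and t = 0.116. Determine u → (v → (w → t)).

w → t = min(1, 1 − 0.507 + 0.116) = min(1, 0.609) = 0.609
v → (w → t) = min(1, 1 − 0.874 + 0.609) = min(1, 0.735) = 0.735
u → (v → (w → t)) = min(1, 1 − 0.938 + 0.735) = min(1, 0.797) = 0.797

0.797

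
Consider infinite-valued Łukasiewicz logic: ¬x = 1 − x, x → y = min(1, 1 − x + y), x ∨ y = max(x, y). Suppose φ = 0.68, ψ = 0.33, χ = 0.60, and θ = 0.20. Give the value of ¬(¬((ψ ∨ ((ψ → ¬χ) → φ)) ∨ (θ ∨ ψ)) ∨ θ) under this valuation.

0.68

¬χ = 1 − 0.60 = 0.40
ψ → ¬χ = min(1, 1 − 0.33 + 0.40) = min(1, 1.07) = 1.00
(ψ → ¬χ) → φ = min(1, 1 − 1.00 + 0.68) = min(1, 0.68) = 0.68
ψ ∨ ((ψ → ¬χ) → φ) = max(0.33, 0.68) = 0.68
θ ∨ ψ = max(0.20, 0.33) = 0.33
(ψ ∨ ((ψ → ¬χ) → φ)) ∨ (θ ∨ ψ) = max(0.68, 0.33) = 0.68
¬((ψ ∨ ((ψ → ¬χ) → φ)) ∨ (θ ∨ ψ)) = 1 − 0.68 = 0.32
¬((ψ ∨ ((ψ → ¬χ) → φ)) ∨ (θ ∨ ψ)) ∨ θ = max(0.32, 0.20) = 0.32
¬(¬((ψ ∨ ((ψ → ¬χ) → φ)) ∨ (θ ∨ ψ)) ∨ θ) = 1 − 0.32 = 0.68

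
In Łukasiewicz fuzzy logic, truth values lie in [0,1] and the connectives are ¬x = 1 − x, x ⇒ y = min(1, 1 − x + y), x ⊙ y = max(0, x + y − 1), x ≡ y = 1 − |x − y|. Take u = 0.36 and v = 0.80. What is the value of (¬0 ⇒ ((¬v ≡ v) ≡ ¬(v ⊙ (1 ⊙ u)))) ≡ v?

0.76

¬0 = 1 − 0.00 = 1.00
¬v = 1 − 0.80 = 0.20
¬v ≡ v = 1 − |0.20 − 0.80| = 1 − 0.60 = 0.40
1 ⊙ u = max(0, 1.00 + 0.36 − 1) = max(0, 0.36) = 0.36
v ⊙ (1 ⊙ u) = max(0, 0.80 + 0.36 − 1) = max(0, 0.16) = 0.16
¬(v ⊙ (1 ⊙ u)) = 1 − 0.16 = 0.84
(¬v ≡ v) ≡ ¬(v ⊙ (1 ⊙ u)) = 1 − |0.40 − 0.84| = 1 − 0.44 = 0.56
¬0 ⇒ ((¬v ≡ v) ≡ ¬(v ⊙ (1 ⊙ u))) = min(1, 1 − 1.00 + 0.56) = min(1, 0.56) = 0.56
(¬0 ⇒ ((¬v ≡ v) ≡ ¬(v ⊙ (1 ⊙ u)))) ≡ v = 1 − |0.56 − 0.80| = 1 − 0.24 = 0.76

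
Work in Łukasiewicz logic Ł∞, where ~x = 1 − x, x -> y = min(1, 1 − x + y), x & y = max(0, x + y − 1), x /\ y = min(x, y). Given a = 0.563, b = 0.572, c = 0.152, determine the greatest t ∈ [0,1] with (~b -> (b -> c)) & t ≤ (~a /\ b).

0.437

~b = 1 − 0.572 = 0.428
b -> c = min(1, 1 − 0.572 + 0.152) = min(1, 0.580) = 0.580
~b -> (b -> c) = min(1, 1 − 0.428 + 0.580) = min(1, 1.152) = 1.000
So the left factor is ~b -> (b -> c) = 1.000.
~a = 1 − 0.563 = 0.437
~a /\ b = min(0.437, 0.572) = 0.437
So the right-hand bound is ~a /\ b = 0.437.
The residuum of the Łukasiewicz t-norm gives the supremum: min(1, 1 − 1.000 + 0.437).
1 − 1.000 + 0.437 = 0.437, so t = min(1, 0.437) = 0.437.
Check: 1.000 & 0.437 = max(0, 0.437) = 0.437 ≤ 0.437.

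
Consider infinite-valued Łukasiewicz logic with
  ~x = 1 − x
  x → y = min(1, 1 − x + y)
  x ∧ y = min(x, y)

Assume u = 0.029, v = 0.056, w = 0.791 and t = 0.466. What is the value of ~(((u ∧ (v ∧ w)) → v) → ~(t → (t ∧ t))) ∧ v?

v ∧ w = min(0.056, 0.791) = 0.056
u ∧ (v ∧ w) = min(0.029, 0.056) = 0.029
(u ∧ (v ∧ w)) → v = min(1, 1 − 0.029 + 0.056) = min(1, 1.027) = 1.000
t ∧ t = min(0.466, 0.466) = 0.466
t → (t ∧ t) = min(1, 1 − 0.466 + 0.466) = min(1, 1.000) = 1.000
~(t → (t ∧ t)) = 1 − 1.000 = 0.000
((u ∧ (v ∧ w)) → v) → ~(t → (t ∧ t)) = min(1, 1 − 1.000 + 0.000) = min(1, 0.000) = 0.000
~(((u ∧ (v ∧ w)) → v) → ~(t → (t ∧ t))) = 1 − 0.000 = 1.000
~(((u ∧ (v ∧ w)) → v) → ~(t → (t ∧ t))) ∧ v = min(1.000, 0.056) = 0.056

0.056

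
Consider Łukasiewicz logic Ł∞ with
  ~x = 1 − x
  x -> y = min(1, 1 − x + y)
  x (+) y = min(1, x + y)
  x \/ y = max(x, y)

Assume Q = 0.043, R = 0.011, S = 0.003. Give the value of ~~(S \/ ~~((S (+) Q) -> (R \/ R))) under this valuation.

S (+) Q = min(1, 0.003 + 0.043) = min(1, 0.046) = 0.046
R \/ R = max(0.011, 0.011) = 0.011
(S (+) Q) -> (R \/ R) = min(1, 1 − 0.046 + 0.011) = min(1, 0.965) = 0.965
~((S (+) Q) -> (R \/ R)) = 1 − 0.965 = 0.035
~~((S (+) Q) -> (R \/ R)) = 1 − 0.035 = 0.965
S \/ ~~((S (+) Q) -> (R \/ R)) = max(0.003, 0.965) = 0.965
~(S \/ ~~((S (+) Q) -> (R \/ R))) = 1 − 0.965 = 0.035
~~(S \/ ~~((S (+) Q) -> (R \/ R))) = 1 − 0.035 = 0.965

0.965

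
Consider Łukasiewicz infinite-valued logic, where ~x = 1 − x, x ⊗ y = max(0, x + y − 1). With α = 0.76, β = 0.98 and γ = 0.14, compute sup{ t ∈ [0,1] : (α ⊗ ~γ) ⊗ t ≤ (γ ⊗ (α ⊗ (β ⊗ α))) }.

~γ = 1 − 0.14 = 0.86
α ⊗ ~γ = max(0, 0.76 + 0.86 − 1) = max(0, 0.62) = 0.62
So the left factor is α ⊗ ~γ = 0.62.
β ⊗ α = max(0, 0.98 + 0.76 − 1) = max(0, 0.74) = 0.74
α ⊗ (β ⊗ α) = max(0, 0.76 + 0.74 − 1) = max(0, 0.50) = 0.50
γ ⊗ (α ⊗ (β ⊗ α)) = max(0, 0.14 + 0.50 − 1) = max(0, -0.36) = 0.00
So the right-hand bound is γ ⊗ (α ⊗ (β ⊗ α)) = 0.00.
The residuum of the Łukasiewicz t-norm gives the supremum: min(1, 1 − 0.62 + 0.00).
1 − 0.62 + 0.00 = 0.38, so t = min(1, 0.38) = 0.38.
Check: 0.62 ⊗ 0.38 = max(0, 0.00) = 0.00 ≤ 0.00.

0.38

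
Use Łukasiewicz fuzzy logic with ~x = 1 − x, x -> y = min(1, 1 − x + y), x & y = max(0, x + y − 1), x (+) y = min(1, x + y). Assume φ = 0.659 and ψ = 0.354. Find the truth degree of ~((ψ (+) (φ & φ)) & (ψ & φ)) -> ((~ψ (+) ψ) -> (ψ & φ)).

0.013

φ & φ = max(0, 0.659 + 0.659 − 1) = max(0, 0.318) = 0.318
ψ (+) (φ & φ) = min(1, 0.354 + 0.318) = min(1, 0.672) = 0.672
ψ & φ = max(0, 0.354 + 0.659 − 1) = max(0, 0.013) = 0.013
(ψ (+) (φ & φ)) & (ψ & φ) = max(0, 0.672 + 0.013 − 1) = max(0, -0.315) = 0.000
~((ψ (+) (φ & φ)) & (ψ & φ)) = 1 − 0.000 = 1.000
~ψ = 1 − 0.354 = 0.646
~ψ (+) ψ = min(1, 0.646 + 0.354) = min(1, 1.000) = 1.000
(~ψ (+) ψ) -> (ψ & φ) = min(1, 1 − 1.000 + 0.013) = min(1, 0.013) = 0.013
~((ψ (+) (φ & φ)) & (ψ & φ)) -> ((~ψ (+) ψ) -> (ψ & φ)) = min(1, 1 − 1.000 + 0.013) = min(1, 0.013) = 0.013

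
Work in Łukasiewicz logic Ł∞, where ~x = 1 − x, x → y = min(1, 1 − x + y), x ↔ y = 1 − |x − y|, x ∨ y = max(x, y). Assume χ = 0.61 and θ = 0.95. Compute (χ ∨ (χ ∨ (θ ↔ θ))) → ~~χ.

θ ↔ θ = 1 − |0.95 − 0.95| = 1 − 0.00 = 1.00
χ ∨ (θ ↔ θ) = max(0.61, 1.00) = 1.00
χ ∨ (χ ∨ (θ ↔ θ)) = max(0.61, 1.00) = 1.00
~χ = 1 − 0.61 = 0.39
~~χ = 1 − 0.39 = 0.61
(χ ∨ (χ ∨ (θ ↔ θ))) → ~~χ = min(1, 1 − 1.00 + 0.61) = min(1, 0.61) = 0.61

0.61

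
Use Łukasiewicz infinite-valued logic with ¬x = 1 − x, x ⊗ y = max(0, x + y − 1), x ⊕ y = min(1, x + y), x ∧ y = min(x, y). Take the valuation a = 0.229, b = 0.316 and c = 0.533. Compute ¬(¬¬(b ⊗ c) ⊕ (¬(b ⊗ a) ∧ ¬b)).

0.316

b ⊗ c = max(0, 0.316 + 0.533 − 1) = max(0, -0.151) = 0.000
¬(b ⊗ c) = 1 − 0.000 = 1.000
¬¬(b ⊗ c) = 1 − 1.000 = 0.000
b ⊗ a = max(0, 0.316 + 0.229 − 1) = max(0, -0.455) = 0.000
¬(b ⊗ a) = 1 − 0.000 = 1.000
¬b = 1 − 0.316 = 0.684
¬(b ⊗ a) ∧ ¬b = min(1.000, 0.684) = 0.684
¬¬(b ⊗ c) ⊕ (¬(b ⊗ a) ∧ ¬b) = min(1, 0.000 + 0.684) = min(1, 0.684) = 0.684
¬(¬¬(b ⊗ c) ⊕ (¬(b ⊗ a) ∧ ¬b)) = 1 − 0.684 = 0.316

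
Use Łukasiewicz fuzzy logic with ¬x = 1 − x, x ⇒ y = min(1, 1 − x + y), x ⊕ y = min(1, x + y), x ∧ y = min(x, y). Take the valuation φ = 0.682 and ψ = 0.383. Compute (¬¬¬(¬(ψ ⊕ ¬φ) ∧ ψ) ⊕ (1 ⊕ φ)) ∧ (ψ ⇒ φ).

1.000

¬φ = 1 − 0.682 = 0.318
ψ ⊕ ¬φ = min(1, 0.383 + 0.318) = min(1, 0.701) = 0.701
¬(ψ ⊕ ¬φ) = 1 − 0.701 = 0.299
¬(ψ ⊕ ¬φ) ∧ ψ = min(0.299, 0.383) = 0.299
¬(¬(ψ ⊕ ¬φ) ∧ ψ) = 1 − 0.299 = 0.701
¬¬(¬(ψ ⊕ ¬φ) ∧ ψ) = 1 − 0.701 = 0.299
¬¬¬(¬(ψ ⊕ ¬φ) ∧ ψ) = 1 − 0.299 = 0.701
1 ⊕ φ = min(1, 1.000 + 0.682) = min(1, 1.682) = 1.000
¬¬¬(¬(ψ ⊕ ¬φ) ∧ ψ) ⊕ (1 ⊕ φ) = min(1, 0.701 + 1.000) = min(1, 1.701) = 1.000
ψ ⇒ φ = min(1, 1 − 0.383 + 0.682) = min(1, 1.299) = 1.000
(¬¬¬(¬(ψ ⊕ ¬φ) ∧ ψ) ⊕ (1 ⊕ φ)) ∧ (ψ ⇒ φ) = min(1.000, 1.000) = 1.000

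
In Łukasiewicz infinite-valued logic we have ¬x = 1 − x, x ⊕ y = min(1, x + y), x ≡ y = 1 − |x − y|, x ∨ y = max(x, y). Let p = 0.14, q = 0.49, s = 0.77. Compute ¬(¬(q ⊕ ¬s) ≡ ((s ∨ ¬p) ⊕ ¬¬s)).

¬s = 1 − 0.77 = 0.23
q ⊕ ¬s = min(1, 0.49 + 0.23) = min(1, 0.72) = 0.72
¬(q ⊕ ¬s) = 1 − 0.72 = 0.28
¬p = 1 − 0.14 = 0.86
s ∨ ¬p = max(0.77, 0.86) = 0.86
¬¬s = 1 − 0.23 = 0.77
(s ∨ ¬p) ⊕ ¬¬s = min(1, 0.86 + 0.77) = min(1, 1.63) = 1.00
¬(q ⊕ ¬s) ≡ ((s ∨ ¬p) ⊕ ¬¬s) = 1 − |0.28 − 1.00| = 1 − 0.72 = 0.28
¬(¬(q ⊕ ¬s) ≡ ((s ∨ ¬p) ⊕ ¬¬s)) = 1 − 0.28 = 0.72

0.72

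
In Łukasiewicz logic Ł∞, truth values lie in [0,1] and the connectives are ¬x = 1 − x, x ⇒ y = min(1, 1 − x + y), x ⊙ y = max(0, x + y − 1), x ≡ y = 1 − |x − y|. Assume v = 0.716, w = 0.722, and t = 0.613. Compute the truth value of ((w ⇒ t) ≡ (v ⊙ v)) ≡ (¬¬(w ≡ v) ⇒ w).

0.813

w ⇒ t = min(1, 1 − 0.722 + 0.613) = min(1, 0.891) = 0.891
v ⊙ v = max(0, 0.716 + 0.716 − 1) = max(0, 0.432) = 0.432
(w ⇒ t) ≡ (v ⊙ v) = 1 − |0.891 − 0.432| = 1 − 0.459 = 0.541
w ≡ v = 1 − |0.722 − 0.716| = 1 − 0.006 = 0.994
¬(w ≡ v) = 1 − 0.994 = 0.006
¬¬(w ≡ v) = 1 − 0.006 = 0.994
¬¬(w ≡ v) ⇒ w = min(1, 1 − 0.994 + 0.722) = min(1, 0.728) = 0.728
((w ⇒ t) ≡ (v ⊙ v)) ≡ (¬¬(w ≡ v) ⇒ w) = 1 − |0.541 − 0.728| = 1 − 0.187 = 0.813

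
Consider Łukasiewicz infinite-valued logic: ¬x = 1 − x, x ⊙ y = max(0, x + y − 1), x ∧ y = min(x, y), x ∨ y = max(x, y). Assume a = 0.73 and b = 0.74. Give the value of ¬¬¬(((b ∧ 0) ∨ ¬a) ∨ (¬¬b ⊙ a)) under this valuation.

0.53

b ∧ 0 = min(0.74, 0.00) = 0.00
¬a = 1 − 0.73 = 0.27
(b ∧ 0) ∨ ¬a = max(0.00, 0.27) = 0.27
¬b = 1 − 0.74 = 0.26
¬¬b = 1 − 0.26 = 0.74
¬¬b ⊙ a = max(0, 0.74 + 0.73 − 1) = max(0, 0.47) = 0.47
((b ∧ 0) ∨ ¬a) ∨ (¬¬b ⊙ a) = max(0.27, 0.47) = 0.47
¬(((b ∧ 0) ∨ ¬a) ∨ (¬¬b ⊙ a)) = 1 − 0.47 = 0.53
¬¬(((b ∧ 0) ∨ ¬a) ∨ (¬¬b ⊙ a)) = 1 − 0.53 = 0.47
¬¬¬(((b ∧ 0) ∨ ¬a) ∨ (¬¬b ⊙ a)) = 1 − 0.47 = 0.53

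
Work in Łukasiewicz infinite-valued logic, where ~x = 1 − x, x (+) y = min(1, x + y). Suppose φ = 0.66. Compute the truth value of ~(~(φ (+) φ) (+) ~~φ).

0.34

φ (+) φ = min(1, 0.66 + 0.66) = min(1, 1.32) = 1.00
~(φ (+) φ) = 1 − 1.00 = 0.00
~φ = 1 − 0.66 = 0.34
~~φ = 1 − 0.34 = 0.66
~(φ (+) φ) (+) ~~φ = min(1, 0.00 + 0.66) = min(1, 0.66) = 0.66
~(~(φ (+) φ) (+) ~~φ) = 1 − 0.66 = 0.34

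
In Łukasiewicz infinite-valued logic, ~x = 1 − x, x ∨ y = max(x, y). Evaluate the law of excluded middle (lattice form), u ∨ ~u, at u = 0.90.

0.90

~u = 1 − 0.90 = 0.10
u ∨ ~u = max(0.90, 0.10) = 0.90
(The value 0.90 < 1 shows this instance is not satisfied; not a Ł∞-tautology — its value is max(a, 1−a).)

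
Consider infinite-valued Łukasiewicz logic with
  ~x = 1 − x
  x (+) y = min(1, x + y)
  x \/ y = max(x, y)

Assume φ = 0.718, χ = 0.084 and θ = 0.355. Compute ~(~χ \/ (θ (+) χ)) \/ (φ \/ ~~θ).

0.718

~χ = 1 − 0.084 = 0.916
θ (+) χ = min(1, 0.355 + 0.084) = min(1, 0.439) = 0.439
~χ \/ (θ (+) χ) = max(0.916, 0.439) = 0.916
~(~χ \/ (θ (+) χ)) = 1 − 0.916 = 0.084
~θ = 1 − 0.355 = 0.645
~~θ = 1 − 0.645 = 0.355
φ \/ ~~θ = max(0.718, 0.355) = 0.718
~(~χ \/ (θ (+) χ)) \/ (φ \/ ~~θ) = max(0.084, 0.718) = 0.718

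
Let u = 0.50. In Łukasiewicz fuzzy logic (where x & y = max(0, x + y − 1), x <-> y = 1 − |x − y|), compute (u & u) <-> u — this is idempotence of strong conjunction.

u & u = max(0, 0.50 + 0.50 − 1) = max(0, 0.00) = 0.00
(u & u) <-> u = 1 − |0.00 − 0.50| = 1 − 0.50 = 0.50
(The value 0.50 < 1 shows this instance is not satisfied; fails in Ł∞ since a ⊗ a = max(0, 2a−1) ≠ a in general.)

0.50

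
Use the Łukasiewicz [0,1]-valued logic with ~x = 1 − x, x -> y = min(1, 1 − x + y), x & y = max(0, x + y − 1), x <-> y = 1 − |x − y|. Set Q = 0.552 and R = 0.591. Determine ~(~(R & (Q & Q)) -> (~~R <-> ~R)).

0.182

Q & Q = max(0, 0.552 + 0.552 − 1) = max(0, 0.104) = 0.104
R & (Q & Q) = max(0, 0.591 + 0.104 − 1) = max(0, -0.305) = 0.000
~(R & (Q & Q)) = 1 − 0.000 = 1.000
~R = 1 − 0.591 = 0.409
~~R = 1 − 0.409 = 0.591
~~R <-> ~R = 1 − |0.591 − 0.409| = 1 − 0.182 = 0.818
~(R & (Q & Q)) -> (~~R <-> ~R) = min(1, 1 − 1.000 + 0.818) = min(1, 0.818) = 0.818
~(~(R & (Q & Q)) -> (~~R <-> ~R)) = 1 − 0.818 = 0.182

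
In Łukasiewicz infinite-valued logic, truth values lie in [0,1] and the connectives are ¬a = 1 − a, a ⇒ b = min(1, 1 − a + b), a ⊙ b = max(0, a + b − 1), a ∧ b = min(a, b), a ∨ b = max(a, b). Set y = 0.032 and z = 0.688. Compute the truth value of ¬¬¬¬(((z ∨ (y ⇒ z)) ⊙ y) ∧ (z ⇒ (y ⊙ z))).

y ⇒ z = min(1, 1 − 0.032 + 0.688) = min(1, 1.656) = 1.000
z ∨ (y ⇒ z) = max(0.688, 1.000) = 1.000
(z ∨ (y ⇒ z)) ⊙ y = max(0, 1.000 + 0.032 − 1) = max(0, 0.032) = 0.032
y ⊙ z = max(0, 0.032 + 0.688 − 1) = max(0, -0.280) = 0.000
z ⇒ (y ⊙ z) = min(1, 1 − 0.688 + 0.000) = min(1, 0.312) = 0.312
((z ∨ (y ⇒ z)) ⊙ y) ∧ (z ⇒ (y ⊙ z)) = min(0.032, 0.312) = 0.032
¬(((z ∨ (y ⇒ z)) ⊙ y) ∧ (z ⇒ (y ⊙ z))) = 1 − 0.032 = 0.968
¬¬(((z ∨ (y ⇒ z)) ⊙ y) ∧ (z ⇒ (y ⊙ z))) = 1 − 0.968 = 0.032
¬¬¬(((z ∨ (y ⇒ z)) ⊙ y) ∧ (z ⇒ (y ⊙ z))) = 1 − 0.032 = 0.968
¬¬¬¬(((z ∨ (y ⇒ z)) ⊙ y) ∧ (z ⇒ (y ⊙ z))) = 1 − 0.968 = 0.032

0.032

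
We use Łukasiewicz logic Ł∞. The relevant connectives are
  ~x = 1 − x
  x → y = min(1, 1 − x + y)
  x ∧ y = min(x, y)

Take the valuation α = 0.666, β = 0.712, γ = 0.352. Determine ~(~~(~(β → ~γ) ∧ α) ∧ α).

~γ = 1 − 0.352 = 0.648
β → ~γ = min(1, 1 − 0.712 + 0.648) = min(1, 0.936) = 0.936
~(β → ~γ) = 1 − 0.936 = 0.064
~(β → ~γ) ∧ α = min(0.064, 0.666) = 0.064
~(~(β → ~γ) ∧ α) = 1 − 0.064 = 0.936
~~(~(β → ~γ) ∧ α) = 1 − 0.936 = 0.064
~~(~(β → ~γ) ∧ α) ∧ α = min(0.064, 0.666) = 0.064
~(~~(~(β → ~γ) ∧ α) ∧ α) = 1 − 0.064 = 0.936

0.936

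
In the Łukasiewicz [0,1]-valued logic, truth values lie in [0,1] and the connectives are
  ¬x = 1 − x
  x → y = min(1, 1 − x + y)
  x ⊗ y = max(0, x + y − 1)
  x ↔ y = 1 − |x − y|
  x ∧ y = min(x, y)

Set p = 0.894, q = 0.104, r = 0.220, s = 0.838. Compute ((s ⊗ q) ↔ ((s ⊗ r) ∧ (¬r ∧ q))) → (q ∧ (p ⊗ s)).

0.162

s ⊗ q = max(0, 0.838 + 0.104 − 1) = max(0, -0.058) = 0.000
s ⊗ r = max(0, 0.838 + 0.220 − 1) = max(0, 0.058) = 0.058
¬r = 1 − 0.220 = 0.780
¬r ∧ q = min(0.780, 0.104) = 0.104
(s ⊗ r) ∧ (¬r ∧ q) = min(0.058, 0.104) = 0.058
(s ⊗ q) ↔ ((s ⊗ r) ∧ (¬r ∧ q)) = 1 − |0.000 − 0.058| = 1 − 0.058 = 0.942
p ⊗ s = max(0, 0.894 + 0.838 − 1) = max(0, 0.732) = 0.732
q ∧ (p ⊗ s) = min(0.104, 0.732) = 0.104
((s ⊗ q) ↔ ((s ⊗ r) ∧ (¬r ∧ q))) → (q ∧ (p ⊗ s)) = min(1, 1 − 0.942 + 0.104) = min(1, 0.162) = 0.162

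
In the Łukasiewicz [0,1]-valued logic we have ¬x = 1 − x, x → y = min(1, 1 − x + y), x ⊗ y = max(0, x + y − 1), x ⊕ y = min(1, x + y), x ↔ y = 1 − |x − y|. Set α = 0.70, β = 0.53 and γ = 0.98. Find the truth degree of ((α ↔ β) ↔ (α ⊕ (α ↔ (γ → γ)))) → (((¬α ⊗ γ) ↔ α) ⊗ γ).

0.73

α ↔ β = 1 − |0.70 − 0.53| = 1 − 0.17 = 0.83
γ → γ = min(1, 1 − 0.98 + 0.98) = min(1, 1.00) = 1.00
α ↔ (γ → γ) = 1 − |0.70 − 1.00| = 1 − 0.30 = 0.70
α ⊕ (α ↔ (γ → γ)) = min(1, 0.70 + 0.70) = min(1, 1.40) = 1.00
(α ↔ β) ↔ (α ⊕ (α ↔ (γ → γ))) = 1 − |0.83 − 1.00| = 1 − 0.17 = 0.83
¬α = 1 − 0.70 = 0.30
¬α ⊗ γ = max(0, 0.30 + 0.98 − 1) = max(0, 0.28) = 0.28
(¬α ⊗ γ) ↔ α = 1 − |0.28 − 0.70| = 1 − 0.42 = 0.58
((¬α ⊗ γ) ↔ α) ⊗ γ = max(0, 0.58 + 0.98 − 1) = max(0, 0.56) = 0.56
((α ↔ β) ↔ (α ⊕ (α ↔ (γ → γ)))) → (((¬α ⊗ γ) ↔ α) ⊗ γ) = min(1, 1 − 0.83 + 0.56) = min(1, 0.73) = 0.73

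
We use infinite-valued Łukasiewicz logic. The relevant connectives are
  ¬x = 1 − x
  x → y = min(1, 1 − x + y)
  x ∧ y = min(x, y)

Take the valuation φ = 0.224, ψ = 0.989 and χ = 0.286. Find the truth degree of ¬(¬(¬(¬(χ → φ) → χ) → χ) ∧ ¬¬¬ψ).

χ → φ = min(1, 1 − 0.286 + 0.224) = min(1, 0.938) = 0.938
¬(χ → φ) = 1 − 0.938 = 0.062
¬(χ → φ) → χ = min(1, 1 − 0.062 + 0.286) = min(1, 1.224) = 1.000
¬(¬(χ → φ) → χ) = 1 − 1.000 = 0.000
¬(¬(χ → φ) → χ) → χ = min(1, 1 − 0.000 + 0.286) = min(1, 1.286) = 1.000
¬(¬(¬(χ → φ) → χ) → χ) = 1 − 1.000 = 0.000
¬ψ = 1 − 0.989 = 0.011
¬¬ψ = 1 − 0.011 = 0.989
¬¬¬ψ = 1 − 0.989 = 0.011
¬(¬(¬(χ → φ) → χ) → χ) ∧ ¬¬¬ψ = min(0.000, 0.011) = 0.000
¬(¬(¬(¬(χ → φ) → χ) → χ) ∧ ¬¬¬ψ) = 1 − 0.000 = 1.000

1.000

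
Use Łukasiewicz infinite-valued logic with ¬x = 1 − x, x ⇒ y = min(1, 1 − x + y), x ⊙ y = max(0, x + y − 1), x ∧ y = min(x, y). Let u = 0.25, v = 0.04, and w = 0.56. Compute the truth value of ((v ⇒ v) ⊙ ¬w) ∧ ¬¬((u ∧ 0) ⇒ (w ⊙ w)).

0.44

v ⇒ v = min(1, 1 − 0.04 + 0.04) = min(1, 1.00) = 1.00
¬w = 1 − 0.56 = 0.44
(v ⇒ v) ⊙ ¬w = max(0, 1.00 + 0.44 − 1) = max(0, 0.44) = 0.44
u ∧ 0 = min(0.25, 0.00) = 0.00
w ⊙ w = max(0, 0.56 + 0.56 − 1) = max(0, 0.12) = 0.12
(u ∧ 0) ⇒ (w ⊙ w) = min(1, 1 − 0.00 + 0.12) = min(1, 1.12) = 1.00
¬((u ∧ 0) ⇒ (w ⊙ w)) = 1 − 1.00 = 0.00
¬¬((u ∧ 0) ⇒ (w ⊙ w)) = 1 − 0.00 = 1.00
((v ⇒ v) ⊙ ¬w) ∧ ¬¬((u ∧ 0) ⇒ (w ⊙ w)) = min(0.44, 1.00) = 0.44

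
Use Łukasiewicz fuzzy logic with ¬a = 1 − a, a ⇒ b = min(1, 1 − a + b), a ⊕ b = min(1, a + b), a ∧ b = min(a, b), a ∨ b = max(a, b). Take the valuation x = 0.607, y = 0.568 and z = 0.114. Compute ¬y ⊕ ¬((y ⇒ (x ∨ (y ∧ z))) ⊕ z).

¬y = 1 − 0.568 = 0.432
y ∧ z = min(0.568, 0.114) = 0.114
x ∨ (y ∧ z) = max(0.607, 0.114) = 0.607
y ⇒ (x ∨ (y ∧ z)) = min(1, 1 − 0.568 + 0.607) = min(1, 1.039) = 1.000
(y ⇒ (x ∨ (y ∧ z))) ⊕ z = min(1, 1.000 + 0.114) = min(1, 1.114) = 1.000
¬((y ⇒ (x ∨ (y ∧ z))) ⊕ z) = 1 − 1.000 = 0.000
¬y ⊕ ¬((y ⇒ (x ∨ (y ∧ z))) ⊕ z) = min(1, 0.432 + 0.000) = min(1, 0.432) = 0.432

0.432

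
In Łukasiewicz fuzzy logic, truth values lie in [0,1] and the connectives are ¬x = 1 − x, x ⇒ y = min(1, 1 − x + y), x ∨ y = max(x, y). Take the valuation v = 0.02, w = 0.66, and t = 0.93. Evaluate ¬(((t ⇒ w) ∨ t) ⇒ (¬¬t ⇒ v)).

t ⇒ w = min(1, 1 − 0.93 + 0.66) = min(1, 0.73) = 0.73
(t ⇒ w) ∨ t = max(0.73, 0.93) = 0.93
¬t = 1 − 0.93 = 0.07
¬¬t = 1 − 0.07 = 0.93
¬¬t ⇒ v = min(1, 1 − 0.93 + 0.02) = min(1, 0.09) = 0.09
((t ⇒ w) ∨ t) ⇒ (¬¬t ⇒ v) = min(1, 1 − 0.93 + 0.09) = min(1, 0.16) = 0.16
¬(((t ⇒ w) ∨ t) ⇒ (¬¬t ⇒ v)) = 1 − 0.16 = 0.84

0.84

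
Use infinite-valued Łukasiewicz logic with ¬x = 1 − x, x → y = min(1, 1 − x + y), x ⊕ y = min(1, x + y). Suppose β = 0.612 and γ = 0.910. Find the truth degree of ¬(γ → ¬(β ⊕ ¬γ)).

0.612

¬γ = 1 − 0.910 = 0.090
β ⊕ ¬γ = min(1, 0.612 + 0.090) = min(1, 0.702) = 0.702
¬(β ⊕ ¬γ) = 1 − 0.702 = 0.298
γ → ¬(β ⊕ ¬γ) = min(1, 1 − 0.910 + 0.298) = min(1, 0.388) = 0.388
¬(γ → ¬(β ⊕ ¬γ)) = 1 − 0.388 = 0.612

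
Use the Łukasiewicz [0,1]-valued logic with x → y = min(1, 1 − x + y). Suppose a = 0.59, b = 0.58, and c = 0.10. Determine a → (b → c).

b → c = min(1, 1 − 0.58 + 0.10) = min(1, 0.52) = 0.52
a → (b → c) = min(1, 1 − 0.59 + 0.52) = min(1, 0.93) = 0.93

0.93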